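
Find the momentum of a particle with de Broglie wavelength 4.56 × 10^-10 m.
1.45 × 10^-24 kg·m/s

From the de Broglie relation λ = h/p, we solve for p:

p = h/λ
p = (6.626 × 10^-34 J·s) / (4.56 × 10^-10 m)
p = 1.45 × 10^-24 kg·m/s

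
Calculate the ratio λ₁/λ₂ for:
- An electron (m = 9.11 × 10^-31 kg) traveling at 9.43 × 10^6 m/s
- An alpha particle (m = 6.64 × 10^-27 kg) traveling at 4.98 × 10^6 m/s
λ₁/λ₂ = 3.85 × 10^3

Using λ = h/(mv):

λ₁ = h/(m₁v₁) = 7.71 × 10^-11 m
λ₂ = h/(m₂v₂) = 2.00 × 10^-14 m

Ratio λ₁/λ₂ = (m₂v₂)/(m₁v₁)
         = (6.64 × 10^-27 kg × 4.98 × 10^6 m/s) / (9.11 × 10^-31 kg × 9.43 × 10^6 m/s)
         = 3.85 × 10^3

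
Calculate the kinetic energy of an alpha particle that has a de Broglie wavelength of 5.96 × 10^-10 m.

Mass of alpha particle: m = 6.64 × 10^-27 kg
9.31 × 10^-23 J (or 5.81 × 10^-4 eV)

From λ = h/√(2mKE), we solve for KE:

λ² = h²/(2mKE)
KE = h²/(2mλ²)
KE = (6.626 × 10^-34 J·s)² / (2 × 6.64 × 10^-27 kg × (5.96 × 10^-10 m)²)
KE = 9.31 × 10^-23 J
KE = 5.81 × 10^-4 eV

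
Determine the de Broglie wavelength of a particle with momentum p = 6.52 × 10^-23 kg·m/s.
1.02 × 10^-11 m

Using the de Broglie relation λ = h/p:

λ = h/p
λ = (6.626 × 10^-34 J·s) / (6.52 × 10^-23 kg·m/s)
λ = 1.02 × 10^-11 m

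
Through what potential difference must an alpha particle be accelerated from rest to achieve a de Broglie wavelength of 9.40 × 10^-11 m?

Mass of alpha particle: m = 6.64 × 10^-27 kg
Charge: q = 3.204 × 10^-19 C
1.17 × 10^-2 V

From λ = h/√(2mqV), we solve for V:

λ² = h²/(2mqV)
V = h²/(2mqλ²)
V = (6.626 × 10^-34 J·s)² / (2 × 6.64 × 10^-27 kg × 3.204 × 10^-19 C × (9.40 × 10^-11 m)²)
V = 1.17 × 10^-2 V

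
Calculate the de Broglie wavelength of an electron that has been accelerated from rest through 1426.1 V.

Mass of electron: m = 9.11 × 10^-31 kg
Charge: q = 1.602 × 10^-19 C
3.25 × 10^-11 m

When a particle is accelerated through voltage V, it gains kinetic energy KE = qV.

The de Broglie wavelength is then λ = h/√(2mqV):

λ = h/√(2mqV)
λ = (6.626 × 10^-34 J·s) / √(2 × 9.11 × 10^-31 kg × 1.602 × 10^-19 C × 1426.1 V)
λ = 3.25 × 10^-11 m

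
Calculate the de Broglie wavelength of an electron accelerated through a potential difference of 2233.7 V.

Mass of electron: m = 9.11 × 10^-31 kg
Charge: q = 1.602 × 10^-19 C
2.59 × 10^-11 m

When a particle is accelerated through voltage V, it gains kinetic energy KE = qV.

The de Broglie wavelength is then λ = h/√(2mqV):

λ = h/√(2mqV)
λ = (6.626 × 10^-34 J·s) / √(2 × 9.11 × 10^-31 kg × 1.602 × 10^-19 C × 2233.7 V)
λ = 2.59 × 10^-11 m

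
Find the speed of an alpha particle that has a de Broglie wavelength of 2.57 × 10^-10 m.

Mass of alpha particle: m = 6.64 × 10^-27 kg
3.88 × 10^2 m/s

From the de Broglie relation λ = h/(mv), we solve for v:

v = h/(mλ)
v = (6.626 × 10^-34 J·s) / (6.64 × 10^-27 kg × 2.57 × 10^-10 m)
v = 3.88 × 10^2 m/s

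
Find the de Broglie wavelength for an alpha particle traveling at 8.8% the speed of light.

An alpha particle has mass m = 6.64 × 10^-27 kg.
3.78 × 10^-15 m

Using the de Broglie relation λ = h/(mv):

v = 8.8% × c = 2.638 × 10^7 m/s

λ = h/(mv)
λ = (6.626 × 10^-34 J·s) / (6.64 × 10^-27 kg × 2.638 × 10^7 m/s)
λ = 3.78 × 10^-15 m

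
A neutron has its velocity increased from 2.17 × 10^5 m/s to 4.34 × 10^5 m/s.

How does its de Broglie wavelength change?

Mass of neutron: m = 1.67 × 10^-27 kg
The wavelength decreases by a factor of 2.

Using λ = h/(mv):

Initial wavelength: λ₁ = h/(mv₁) = 1.83 × 10^-12 m
Final wavelength: λ₂ = h/(mv₂) = 9.14 × 10^-13 m

Since λ ∝ 1/v, when velocity increases by a factor of 2, the wavelength decreases by a factor of 2.

λ₂/λ₁ = v₁/v₂ = 1/2

The wavelength decreases by a factor of 2.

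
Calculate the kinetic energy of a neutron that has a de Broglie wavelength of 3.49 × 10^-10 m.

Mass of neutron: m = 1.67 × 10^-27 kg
1.08 × 10^-21 J (or 6.74 × 10^-3 eV)

From λ = h/√(2mKE), we solve for KE:

λ² = h²/(2mKE)
KE = h²/(2mλ²)
KE = (6.626 × 10^-34 J·s)² / (2 × 1.67 × 10^-27 kg × (3.49 × 10^-10 m)²)
KE = 1.08 × 10^-21 J
KE = 6.74 × 10^-3 eV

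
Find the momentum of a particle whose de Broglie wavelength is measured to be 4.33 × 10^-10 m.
1.53 × 10^-24 kg·m/s

From the de Broglie relation λ = h/p, we solve for p:

p = h/λ
p = (6.626 × 10^-34 J·s) / (4.33 × 10^-10 m)
p = 1.53 × 10^-24 kg·m/s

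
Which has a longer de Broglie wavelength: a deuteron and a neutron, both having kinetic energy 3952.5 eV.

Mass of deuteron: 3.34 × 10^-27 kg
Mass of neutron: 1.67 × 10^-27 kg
The neutron has the longer wavelength.

Using λ = h/√(2mKE):

For deuteron: λ₁ = h/√(2m₁KE) = 3.22 × 10^-13 m
For neutron: λ₂ = h/√(2m₂KE) = 4.56 × 10^-13 m

Since λ ∝ 1/√m at constant kinetic energy, the lighter particle has the longer wavelength.

The neutron has the longer de Broglie wavelength.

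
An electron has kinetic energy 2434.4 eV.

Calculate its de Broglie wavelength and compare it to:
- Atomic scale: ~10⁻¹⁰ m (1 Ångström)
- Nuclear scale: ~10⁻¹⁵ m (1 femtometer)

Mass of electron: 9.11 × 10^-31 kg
λ = 2.49 × 10^-11 m, which is between nuclear and atomic scales.

Using λ = h/√(2mKE):

KE = 2434.4 eV = 3.900 × 10^-16 J

λ = h/√(2mKE)
λ = (6.626 × 10^-34 J·s) / √(2 × 9.11 × 10^-31 kg × 3.900 × 10^-16 J)
λ = 2.49 × 10^-11 m

Comparison:
- Atomic scale (10⁻¹⁰ m): λ is 0.25× this size
- Nuclear scale (10⁻¹⁵ m): λ is 2.5e+04× this size

The wavelength is between nuclear and atomic scales.

This wavelength is appropriate for probing atomic structure but too large for nuclear physics experiments.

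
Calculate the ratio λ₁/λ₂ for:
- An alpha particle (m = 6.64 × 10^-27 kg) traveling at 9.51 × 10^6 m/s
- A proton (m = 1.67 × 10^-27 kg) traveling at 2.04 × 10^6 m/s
λ₁/λ₂ = 0.0540

Using λ = h/(mv):

λ₁ = h/(m₁v₁) = 1.05 × 10^-14 m
λ₂ = h/(m₂v₂) = 1.94 × 10^-13 m

Ratio λ₁/λ₂ = (m₂v₂)/(m₁v₁)
         = (1.67 × 10^-27 kg × 2.04 × 10^6 m/s) / (6.64 × 10^-27 kg × 9.51 × 10^6 m/s)
         = 0.0540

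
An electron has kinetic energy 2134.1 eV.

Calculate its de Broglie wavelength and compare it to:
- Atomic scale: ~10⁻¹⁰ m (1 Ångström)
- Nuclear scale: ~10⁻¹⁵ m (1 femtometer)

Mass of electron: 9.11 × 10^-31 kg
λ = 2.65 × 10^-11 m, which is between nuclear and atomic scales.

Using λ = h/√(2mKE):

KE = 2134.1 eV = 3.419 × 10^-16 J

λ = h/√(2mKE)
λ = (6.626 × 10^-34 J·s) / √(2 × 9.11 × 10^-31 kg × 3.419 × 10^-16 J)
λ = 2.65 × 10^-11 m

Comparison:
- Atomic scale (10⁻¹⁰ m): λ is 0.27× this size
- Nuclear scale (10⁻¹⁵ m): λ is 2.7e+04× this size

The wavelength is between nuclear and atomic scales.

This wavelength is appropriate for probing atomic structure but too large for nuclear physics experiments.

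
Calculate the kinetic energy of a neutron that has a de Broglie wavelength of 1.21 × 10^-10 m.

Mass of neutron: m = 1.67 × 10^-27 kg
8.98 × 10^-21 J (or 0.0560 eV)

From λ = h/√(2mKE), we solve for KE:

λ² = h²/(2mKE)
KE = h²/(2mλ²)
KE = (6.626 × 10^-34 J·s)² / (2 × 1.67 × 10^-27 kg × (1.21 × 10^-10 m)²)
KE = 8.98 × 10^-21 J
KE = 0.0560 eV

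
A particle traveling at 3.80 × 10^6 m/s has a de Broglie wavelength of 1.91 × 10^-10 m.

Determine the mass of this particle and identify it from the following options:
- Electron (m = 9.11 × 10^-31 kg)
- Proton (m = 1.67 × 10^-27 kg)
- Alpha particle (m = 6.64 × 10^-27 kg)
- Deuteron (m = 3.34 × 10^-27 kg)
The particle is an electron.

From λ = h/(mv), solve for mass:

m = h/(λv)
m = (6.626 × 10^-34 J·s) / (1.91 × 10^-10 m × 3.80 × 10^6 m/s)
m = 9.13 × 10^-31 kg

Comparing with the listed masses, this is closest to an electron.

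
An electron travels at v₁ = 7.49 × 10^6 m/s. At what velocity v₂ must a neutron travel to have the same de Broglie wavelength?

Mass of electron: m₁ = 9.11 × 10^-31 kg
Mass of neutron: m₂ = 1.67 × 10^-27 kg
v₂ = 4.09 × 10^3 m/s

For equal de Broglie wavelengths: λ₁ = λ₂

h/(m₁v₁) = h/(m₂v₂)
m₁v₁ = m₂v₂
v₂ = v₁ · (m₁/m₂)

v₂ = 7.49 × 10^6 m/s × (9.11 × 10^-31 kg / 1.67 × 10^-27 kg)
v₂ = 4.09 × 10^3 m/s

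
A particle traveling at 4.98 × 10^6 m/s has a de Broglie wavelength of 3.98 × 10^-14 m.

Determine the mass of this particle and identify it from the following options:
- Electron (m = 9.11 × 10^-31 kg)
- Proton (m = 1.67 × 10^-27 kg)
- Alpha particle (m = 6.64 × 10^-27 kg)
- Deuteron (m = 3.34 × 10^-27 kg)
The particle is a deuteron.

From λ = h/(mv), solve for mass:

m = h/(λv)
m = (6.626 × 10^-34 J·s) / (3.98 × 10^-14 m × 4.98 × 10^6 m/s)
m = 3.34 × 10^-27 kg

Comparing with the listed masses, this is closest to a deuteron.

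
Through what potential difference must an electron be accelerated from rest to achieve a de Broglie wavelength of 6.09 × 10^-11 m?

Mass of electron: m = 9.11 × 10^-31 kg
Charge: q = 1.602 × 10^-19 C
406 V

From λ = h/√(2mqV), we solve for V:

λ² = h²/(2mqV)
V = h²/(2mqλ²)
V = (6.626 × 10^-34 J·s)² / (2 × 9.11 × 10^-31 kg × 1.602 × 10^-19 C × (6.09 × 10^-11 m)²)
V = 406 V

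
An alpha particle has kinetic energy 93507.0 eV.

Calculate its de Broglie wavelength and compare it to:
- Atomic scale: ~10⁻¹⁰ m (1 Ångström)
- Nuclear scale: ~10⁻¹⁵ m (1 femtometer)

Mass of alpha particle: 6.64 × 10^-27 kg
λ = 4.70 × 10^-14 m, which is between nuclear and atomic scales.

Using λ = h/√(2mKE):

KE = 93507.0 eV = 1.498 × 10^-14 J

λ = h/√(2mKE)
λ = (6.626 × 10^-34 J·s) / √(2 × 6.64 × 10^-27 kg × 1.498 × 10^-14 J)
λ = 4.70 × 10^-14 m

Comparison:
- Atomic scale (10⁻¹⁰ m): λ is 0.00047× this size
- Nuclear scale (10⁻¹⁵ m): λ is 47× this size

The wavelength is between nuclear and atomic scales.

This wavelength is appropriate for probing atomic structure but too large for nuclear physics experiments.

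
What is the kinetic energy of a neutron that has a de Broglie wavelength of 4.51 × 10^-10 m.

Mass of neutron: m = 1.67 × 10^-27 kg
6.46 × 10^-22 J (or 4.03 × 10^-3 eV)

From λ = h/√(2mKE), we solve for KE:

λ² = h²/(2mKE)
KE = h²/(2mλ²)
KE = (6.626 × 10^-34 J·s)² / (2 × 1.67 × 10^-27 kg × (4.51 × 10^-10 m)²)
KE = 6.46 × 10^-22 J
KE = 4.03 × 10^-3 eV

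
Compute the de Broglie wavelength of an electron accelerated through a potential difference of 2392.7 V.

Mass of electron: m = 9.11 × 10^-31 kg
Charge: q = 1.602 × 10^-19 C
2.51 × 10^-11 m

When a particle is accelerated through voltage V, it gains kinetic energy KE = qV.

The de Broglie wavelength is then λ = h/√(2mqV):

λ = h/√(2mqV)
λ = (6.626 × 10^-34 J·s) / √(2 × 9.11 × 10^-31 kg × 1.602 × 10^-19 C × 2392.7 V)
λ = 2.51 × 10^-11 m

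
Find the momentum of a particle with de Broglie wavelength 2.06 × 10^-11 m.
3.22 × 10^-23 kg·m/s

From the de Broglie relation λ = h/p, we solve for p:

p = h/λ
p = (6.626 × 10^-34 J·s) / (2.06 × 10^-11 m)
p = 3.22 × 10^-23 kg·m/s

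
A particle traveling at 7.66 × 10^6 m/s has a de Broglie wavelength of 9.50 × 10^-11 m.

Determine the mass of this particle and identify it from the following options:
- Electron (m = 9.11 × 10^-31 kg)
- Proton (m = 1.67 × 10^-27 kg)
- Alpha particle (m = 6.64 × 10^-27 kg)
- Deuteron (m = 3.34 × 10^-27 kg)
The particle is an electron.

From λ = h/(mv), solve for mass:

m = h/(λv)
m = (6.626 × 10^-34 J·s) / (9.50 × 10^-11 m × 7.66 × 10^6 m/s)
m = 9.11 × 10^-31 kg

Comparing with the listed masses, this is closest to an electron.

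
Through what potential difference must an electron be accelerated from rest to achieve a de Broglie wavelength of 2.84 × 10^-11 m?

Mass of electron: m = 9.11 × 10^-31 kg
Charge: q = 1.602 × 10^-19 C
1.86 × 10^3 V

From λ = h/√(2mqV), we solve for V:

λ² = h²/(2mqV)
V = h²/(2mqλ²)
V = (6.626 × 10^-34 J·s)² / (2 × 9.11 × 10^-31 kg × 1.602 × 10^-19 C × (2.84 × 10^-11 m)²)
V = 1.86 × 10^3 V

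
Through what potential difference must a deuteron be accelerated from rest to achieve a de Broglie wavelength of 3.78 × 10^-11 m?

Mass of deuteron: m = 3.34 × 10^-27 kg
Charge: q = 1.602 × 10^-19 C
2.87 × 10^-1 V

From λ = h/√(2mqV), we solve for V:

λ² = h²/(2mqV)
V = h²/(2mqλ²)
V = (6.626 × 10^-34 J·s)² / (2 × 3.34 × 10^-27 kg × 1.602 × 10^-19 C × (3.78 × 10^-11 m)²)
V = 2.87 × 10^-1 V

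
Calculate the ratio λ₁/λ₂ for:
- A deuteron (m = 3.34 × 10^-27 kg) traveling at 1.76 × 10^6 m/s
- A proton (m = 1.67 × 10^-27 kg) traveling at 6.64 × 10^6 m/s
λ₁/λ₂ = 1.89

Using λ = h/(mv):

λ₁ = h/(m₁v₁) = 1.13 × 10^-13 m
λ₂ = h/(m₂v₂) = 5.98 × 10^-14 m

Ratio λ₁/λ₂ = (m₂v₂)/(m₁v₁)
         = (1.67 × 10^-27 kg × 6.64 × 10^6 m/s) / (3.34 × 10^-27 kg × 1.76 × 10^6 m/s)
         = 1.89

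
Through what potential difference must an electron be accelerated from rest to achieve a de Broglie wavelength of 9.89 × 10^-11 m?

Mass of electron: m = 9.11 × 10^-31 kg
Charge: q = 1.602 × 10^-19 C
154 V

From λ = h/√(2mqV), we solve for V:

λ² = h²/(2mqV)
V = h²/(2mqλ²)
V = (6.626 × 10^-34 J·s)² / (2 × 9.11 × 10^-31 kg × 1.602 × 10^-19 C × (9.89 × 10^-11 m)²)
V = 154 V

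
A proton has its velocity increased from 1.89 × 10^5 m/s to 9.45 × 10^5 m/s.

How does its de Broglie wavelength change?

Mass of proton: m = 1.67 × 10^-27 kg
The wavelength decreases by a factor of 5.

Using λ = h/(mv):

Initial wavelength: λ₁ = h/(mv₁) = 2.10 × 10^-12 m
Final wavelength: λ₂ = h/(mv₂) = 4.20 × 10^-13 m

Since λ ∝ 1/v, when velocity increases by a factor of 5, the wavelength decreases by a factor of 5.

λ₂/λ₁ = v₁/v₂ = 1/5

The wavelength decreases by a factor of 5.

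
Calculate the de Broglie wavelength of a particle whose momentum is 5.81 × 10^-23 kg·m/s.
1.14 × 10^-11 m

Using the de Broglie relation λ = h/p:

λ = h/p
λ = (6.626 × 10^-34 J·s) / (5.81 × 10^-23 kg·m/s)
λ = 1.14 × 10^-11 m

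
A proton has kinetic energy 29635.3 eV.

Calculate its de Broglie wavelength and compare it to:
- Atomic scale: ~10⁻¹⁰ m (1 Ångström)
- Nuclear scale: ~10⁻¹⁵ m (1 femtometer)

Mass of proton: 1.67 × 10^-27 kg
λ = 1.66 × 10^-13 m, which is between nuclear and atomic scales.

Using λ = h/√(2mKE):

KE = 29635.3 eV = 4.748 × 10^-15 J

λ = h/√(2mKE)
λ = (6.626 × 10^-34 J·s) / √(2 × 1.67 × 10^-27 kg × 4.748 × 10^-15 J)
λ = 1.66 × 10^-13 m

Comparison:
- Atomic scale (10⁻¹⁰ m): λ is 0.0017× this size
- Nuclear scale (10⁻¹⁵ m): λ is 1.7e+02× this size

The wavelength is between nuclear and atomic scales.

This wavelength is appropriate for probing atomic structure but too large for nuclear physics experiments.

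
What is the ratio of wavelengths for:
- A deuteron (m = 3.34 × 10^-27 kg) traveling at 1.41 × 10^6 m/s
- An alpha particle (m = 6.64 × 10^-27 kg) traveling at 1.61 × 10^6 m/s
λ₁/λ₂ = 2.27

Using λ = h/(mv):

λ₁ = h/(m₁v₁) = 1.41 × 10^-13 m
λ₂ = h/(m₂v₂) = 6.20 × 10^-14 m

Ratio λ₁/λ₂ = (m₂v₂)/(m₁v₁)
         = (6.64 × 10^-27 kg × 1.61 × 10^6 m/s) / (3.34 × 10^-27 kg × 1.41 × 10^6 m/s)
         = 2.27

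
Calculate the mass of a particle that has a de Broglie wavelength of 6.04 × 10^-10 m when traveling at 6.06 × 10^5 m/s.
1.81 × 10^-30 kg

From the de Broglie relation λ = h/(mv), we solve for m:

m = h/(λv)
m = (6.626 × 10^-34 J·s) / (6.04 × 10^-10 m × 6.06 × 10^5 m/s)
m = 1.81 × 10^-30 kg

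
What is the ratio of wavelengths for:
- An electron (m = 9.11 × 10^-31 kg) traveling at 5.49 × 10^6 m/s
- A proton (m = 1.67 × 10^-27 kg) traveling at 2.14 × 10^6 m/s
λ₁/λ₂ = 715

Using λ = h/(mv):

λ₁ = h/(m₁v₁) = 1.32 × 10^-10 m
λ₂ = h/(m₂v₂) = 1.85 × 10^-13 m

Ratio λ₁/λ₂ = (m₂v₂)/(m₁v₁)
         = (1.67 × 10^-27 kg × 2.14 × 10^6 m/s) / (9.11 × 10^-31 kg × 5.49 × 10^6 m/s)
         = 715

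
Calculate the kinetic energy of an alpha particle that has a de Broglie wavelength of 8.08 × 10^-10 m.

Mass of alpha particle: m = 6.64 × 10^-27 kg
5.06 × 10^-23 J (or 3.16 × 10^-4 eV)

From λ = h/√(2mKE), we solve for KE:

λ² = h²/(2mKE)
KE = h²/(2mλ²)
KE = (6.626 × 10^-34 J·s)² / (2 × 6.64 × 10^-27 kg × (8.08 × 10^-10 m)²)
KE = 5.06 × 10^-23 J
KE = 3.16 × 10^-4 eV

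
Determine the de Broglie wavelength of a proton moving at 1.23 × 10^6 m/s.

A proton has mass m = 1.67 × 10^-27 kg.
3.23 × 10^-13 m

Using the de Broglie relation λ = h/(mv):

λ = h/(mv)
λ = (6.626 × 10^-34 J·s) / (1.67 × 10^-27 kg × 1.23 × 10^6 m/s)
λ = 3.23 × 10^-13 m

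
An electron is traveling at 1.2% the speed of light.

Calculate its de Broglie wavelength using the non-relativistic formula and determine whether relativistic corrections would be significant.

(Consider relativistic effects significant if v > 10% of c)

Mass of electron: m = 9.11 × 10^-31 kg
No, relativistic corrections are not needed.

Using the non-relativistic de Broglie formula λ = h/(mv):

v = 1.2% × c = 3.598 × 10^6 m/s

λ = h/(mv)
λ = (6.626 × 10^-34 J·s) / (9.11 × 10^-31 kg × 3.598 × 10^6 m/s)
λ = 2.02 × 10^-10 m

Since v = 1.2% of c < 10% of c, relativistic corrections are NOT significant and this non-relativistic result is a good approximation.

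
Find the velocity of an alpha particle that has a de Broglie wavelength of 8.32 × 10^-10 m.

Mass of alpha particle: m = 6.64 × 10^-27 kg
1.20 × 10^2 m/s

From the de Broglie relation λ = h/(mv), we solve for v:

v = h/(mλ)
v = (6.626 × 10^-34 J·s) / (6.64 × 10^-27 kg × 8.32 × 10^-10 m)
v = 1.20 × 10^2 m/s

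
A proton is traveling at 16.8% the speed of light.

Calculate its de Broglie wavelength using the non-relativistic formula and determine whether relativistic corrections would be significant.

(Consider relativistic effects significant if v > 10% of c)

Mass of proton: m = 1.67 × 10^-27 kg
Yes, relativistic corrections are needed.

Using the non-relativistic de Broglie formula λ = h/(mv):

v = 16.8% × c = 5.037 × 10^7 m/s

λ = h/(mv)
λ = (6.626 × 10^-34 J·s) / (1.67 × 10^-27 kg × 5.037 × 10^7 m/s)
λ = 7.88 × 10^-15 m

Since v = 16.8% of c > 10% of c, relativistic corrections ARE significant and the actual wavelength would differ from this non-relativistic estimate.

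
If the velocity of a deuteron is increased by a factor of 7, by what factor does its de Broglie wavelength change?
The wavelength decreases by a factor of 7.

From λ = h/(mv), the wavelength is inversely proportional to velocity:

λ ∝ 1/v

If v → 7v, then λ → λ/7

When velocity is increased by a factor of 7, the wavelength decreases by a factor of 7.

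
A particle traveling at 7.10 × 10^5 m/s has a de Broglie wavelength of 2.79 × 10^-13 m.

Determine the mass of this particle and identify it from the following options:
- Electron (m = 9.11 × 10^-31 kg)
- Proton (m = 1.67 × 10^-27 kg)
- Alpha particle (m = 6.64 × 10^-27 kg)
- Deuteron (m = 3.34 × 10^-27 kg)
The particle is a deuteron.

From λ = h/(mv), solve for mass:

m = h/(λv)
m = (6.626 × 10^-34 J·s) / (2.79 × 10^-13 m × 7.10 × 10^5 m/s)
m = 3.34 × 10^-27 kg

Comparing with the listed masses, this is closest to a deuteron.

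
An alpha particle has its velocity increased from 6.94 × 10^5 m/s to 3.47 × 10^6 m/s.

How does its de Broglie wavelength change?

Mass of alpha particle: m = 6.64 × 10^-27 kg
The wavelength decreases by a factor of 5.

Using λ = h/(mv):

Initial wavelength: λ₁ = h/(mv₁) = 1.44 × 10^-13 m
Final wavelength: λ₂ = h/(mv₂) = 2.88 × 10^-14 m

Since λ ∝ 1/v, when velocity increases by a factor of 5, the wavelength decreases by a factor of 5.

λ₂/λ₁ = v₁/v₂ = 1/5

The wavelength decreases by a factor of 5.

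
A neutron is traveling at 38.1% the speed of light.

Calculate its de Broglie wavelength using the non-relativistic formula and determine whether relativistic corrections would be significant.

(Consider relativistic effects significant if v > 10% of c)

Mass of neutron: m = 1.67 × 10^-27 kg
Yes, relativistic corrections are needed.

Using the non-relativistic de Broglie formula λ = h/(mv):

v = 38.1% × c = 1.142 × 10^8 m/s

λ = h/(mv)
λ = (6.626 × 10^-34 J·s) / (1.67 × 10^-27 kg × 1.142 × 10^8 m/s)
λ = 3.47 × 10^-15 m

Since v = 38.1% of c > 10% of c, relativistic corrections ARE significant and the actual wavelength would differ from this non-relativistic estimate.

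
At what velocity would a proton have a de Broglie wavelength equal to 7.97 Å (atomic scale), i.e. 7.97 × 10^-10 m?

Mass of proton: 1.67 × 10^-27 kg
4.98 × 10^2 m/s

From λ = h/(mv), solve for v:

v = h/(mλ)
v = (6.626 × 10^-34 J·s) / (1.67 × 10^-27 kg × 7.97 × 10^-10 m)
v = 4.98 × 10^2 m/s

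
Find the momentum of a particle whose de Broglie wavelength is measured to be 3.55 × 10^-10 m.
1.87 × 10^-24 kg·m/s

From the de Broglie relation λ = h/p, we solve for p:

p = h/λ
p = (6.626 × 10^-34 J·s) / (3.55 × 10^-10 m)
p = 1.87 × 10^-24 kg·m/s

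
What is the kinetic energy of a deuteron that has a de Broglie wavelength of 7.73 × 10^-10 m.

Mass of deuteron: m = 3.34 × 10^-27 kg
1.10 × 10^-22 J (or 6.87 × 10^-4 eV)

From λ = h/√(2mKE), we solve for KE:

λ² = h²/(2mKE)
KE = h²/(2mλ²)
KE = (6.626 × 10^-34 J·s)² / (2 × 3.34 × 10^-27 kg × (7.73 × 10^-10 m)²)
KE = 1.10 × 10^-22 J
KE = 6.87 × 10^-4 eV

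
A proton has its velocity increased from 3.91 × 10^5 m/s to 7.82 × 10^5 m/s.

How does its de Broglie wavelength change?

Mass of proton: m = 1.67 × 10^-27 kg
The wavelength decreases by a factor of 2.

Using λ = h/(mv):

Initial wavelength: λ₁ = h/(mv₁) = 1.01 × 10^-12 m
Final wavelength: λ₂ = h/(mv₂) = 5.07 × 10^-13 m

Since λ ∝ 1/v, when velocity increases by a factor of 2, the wavelength decreases by a factor of 2.

λ₂/λ₁ = v₁/v₂ = 1/2

The wavelength decreases by a factor of 2.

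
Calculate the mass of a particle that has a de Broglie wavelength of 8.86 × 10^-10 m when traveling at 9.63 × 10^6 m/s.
7.77 × 10^-32 kg

From the de Broglie relation λ = h/(mv), we solve for m:

m = h/(λv)
m = (6.626 × 10^-34 J·s) / (8.86 × 10^-10 m × 9.63 × 10^6 m/s)
m = 7.77 × 10^-32 kg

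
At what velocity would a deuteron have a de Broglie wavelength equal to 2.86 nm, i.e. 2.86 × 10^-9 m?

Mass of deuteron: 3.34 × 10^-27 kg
6.94 × 10^1 m/s

From λ = h/(mv), solve for v:

v = h/(mλ)
v = (6.626 × 10^-34 J·s) / (3.34 × 10^-27 kg × 2.86 × 10^-9 m)
v = 6.94 × 10^1 m/s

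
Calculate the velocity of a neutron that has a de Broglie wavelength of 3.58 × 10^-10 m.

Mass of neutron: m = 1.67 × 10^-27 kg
1.11 × 10^3 m/s

From the de Broglie relation λ = h/(mv), we solve for v:

v = h/(mλ)
v = (6.626 × 10^-34 J·s) / (1.67 × 10^-27 kg × 3.58 × 10^-10 m)
v = 1.11 × 10^3 m/s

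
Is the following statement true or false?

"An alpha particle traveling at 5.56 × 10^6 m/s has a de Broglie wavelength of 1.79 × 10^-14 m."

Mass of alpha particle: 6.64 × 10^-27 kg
True

The claim is correct.

Using λ = h/(mv):
λ = (6.626 × 10^-34 J·s) / (6.64 × 10^-27 kg × 5.56 × 10^6 m/s)
λ = 1.79 × 10^-14 m

This matches the claimed value.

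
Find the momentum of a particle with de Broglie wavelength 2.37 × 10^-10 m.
2.80 × 10^-24 kg·m/s

From the de Broglie relation λ = h/p, we solve for p:

p = h/λ
p = (6.626 × 10^-34 J·s) / (2.37 × 10^-10 m)
p = 2.80 × 10^-24 kg·m/s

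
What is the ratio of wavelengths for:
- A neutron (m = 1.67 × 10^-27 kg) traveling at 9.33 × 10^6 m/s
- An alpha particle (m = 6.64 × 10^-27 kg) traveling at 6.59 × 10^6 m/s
λ₁/λ₂ = 2.81

Using λ = h/(mv):

λ₁ = h/(m₁v₁) = 4.25 × 10^-14 m
λ₂ = h/(m₂v₂) = 1.51 × 10^-14 m

Ratio λ₁/λ₂ = (m₂v₂)/(m₁v₁)
         = (6.64 × 10^-27 kg × 6.59 × 10^6 m/s) / (1.67 × 10^-27 kg × 9.33 × 10^6 m/s)
         = 2.81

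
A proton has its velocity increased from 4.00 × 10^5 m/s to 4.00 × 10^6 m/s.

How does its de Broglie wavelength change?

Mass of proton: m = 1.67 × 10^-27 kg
The wavelength decreases by a factor of 10.

Using λ = h/(mv):

Initial wavelength: λ₁ = h/(mv₁) = 9.92 × 10^-13 m
Final wavelength: λ₂ = h/(mv₂) = 9.92 × 10^-14 m

Since λ ∝ 1/v, when velocity increases by a factor of 10, the wavelength decreases by a factor of 10.

λ₂/λ₁ = v₁/v₂ = 1/10

The wavelength decreases by a factor of 10.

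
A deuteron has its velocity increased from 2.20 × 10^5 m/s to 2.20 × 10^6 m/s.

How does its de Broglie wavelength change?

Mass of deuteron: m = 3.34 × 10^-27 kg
The wavelength decreases by a factor of 10.

Using λ = h/(mv):

Initial wavelength: λ₁ = h/(mv₁) = 9.02 × 10^-13 m
Final wavelength: λ₂ = h/(mv₂) = 9.02 × 10^-14 m

Since λ ∝ 1/v, when velocity increases by a factor of 10, the wavelength decreases by a factor of 10.

λ₂/λ₁ = v₁/v₂ = 1/10

The wavelength decreases by a factor of 10.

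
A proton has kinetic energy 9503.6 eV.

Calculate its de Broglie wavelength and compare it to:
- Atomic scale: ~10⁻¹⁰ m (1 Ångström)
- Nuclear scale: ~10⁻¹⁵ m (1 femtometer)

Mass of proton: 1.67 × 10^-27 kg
λ = 2.94 × 10^-13 m, which is between nuclear and atomic scales.

Using λ = h/√(2mKE):

KE = 9503.6 eV = 1.523 × 10^-15 J

λ = h/√(2mKE)
λ = (6.626 × 10^-34 J·s) / √(2 × 1.67 × 10^-27 kg × 1.523 × 10^-15 J)
λ = 2.94 × 10^-13 m

Comparison:
- Atomic scale (10⁻¹⁰ m): λ is 0.0029× this size
- Nuclear scale (10⁻¹⁵ m): λ is 2.9e+02× this size

The wavelength is between nuclear and atomic scales.

This wavelength is appropriate for probing atomic structure but too large for nuclear physics experiments.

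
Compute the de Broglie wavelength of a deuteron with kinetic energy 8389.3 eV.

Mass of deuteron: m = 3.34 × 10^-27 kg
2.21 × 10^-13 m

Using λ = h/√(2mKE):

First convert KE to Joules: KE = 8389.3 eV = 1.344 × 10^-15 J

λ = h/√(2mKE)
λ = (6.626 × 10^-34 J·s) / √(2 × 3.34 × 10^-27 kg × 1.344 × 10^-15 J)
λ = 2.21 × 10^-13 m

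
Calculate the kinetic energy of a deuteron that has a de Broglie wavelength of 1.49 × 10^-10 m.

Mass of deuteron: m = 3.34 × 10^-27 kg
2.96 × 10^-21 J (or 0.0185 eV)

From λ = h/√(2mKE), we solve for KE:

λ² = h²/(2mKE)
KE = h²/(2mλ²)
KE = (6.626 × 10^-34 J·s)² / (2 × 3.34 × 10^-27 kg × (1.49 × 10^-10 m)²)
KE = 2.96 × 10^-21 J
KE = 0.0185 eV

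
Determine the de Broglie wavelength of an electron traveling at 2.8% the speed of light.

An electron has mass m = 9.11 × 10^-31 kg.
8.66 × 10^-11 m

Using the de Broglie relation λ = h/(mv):

v = 2.8% × c = 8.394 × 10^6 m/s

λ = h/(mv)
λ = (6.626 × 10^-34 J·s) / (9.11 × 10^-31 kg × 8.394 × 10^6 m/s)
λ = 8.66 × 10^-11 m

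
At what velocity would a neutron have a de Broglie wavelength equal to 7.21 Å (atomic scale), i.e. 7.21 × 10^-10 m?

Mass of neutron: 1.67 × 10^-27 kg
5.50 × 10^2 m/s

From λ = h/(mv), solve for v:

v = h/(mλ)
v = (6.626 × 10^-34 J·s) / (1.67 × 10^-27 kg × 7.21 × 10^-10 m)
v = 5.50 × 10^2 m/s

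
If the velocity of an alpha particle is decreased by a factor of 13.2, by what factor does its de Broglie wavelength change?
The wavelength increases by a factor of 13.2.

From λ = h/(mv), the wavelength is inversely proportional to velocity:

λ ∝ 1/v

If v → v/13.2, then λ → 13.2λ

When velocity is decreased by a factor of 13.2, the wavelength increases by a factor of 13.2.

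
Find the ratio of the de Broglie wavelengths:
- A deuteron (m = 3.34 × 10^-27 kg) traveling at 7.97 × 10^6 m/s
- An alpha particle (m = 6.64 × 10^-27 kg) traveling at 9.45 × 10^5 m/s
λ₁/λ₂ = 0.236

Using λ = h/(mv):

λ₁ = h/(m₁v₁) = 2.49 × 10^-14 m
λ₂ = h/(m₂v₂) = 1.06 × 10^-13 m

Ratio λ₁/λ₂ = (m₂v₂)/(m₁v₁)
         = (6.64 × 10^-27 kg × 9.45 × 10^5 m/s) / (3.34 × 10^-27 kg × 7.97 × 10^6 m/s)
         = 0.236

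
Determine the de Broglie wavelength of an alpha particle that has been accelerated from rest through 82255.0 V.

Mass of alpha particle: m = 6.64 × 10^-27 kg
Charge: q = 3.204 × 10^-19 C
3.54 × 10^-14 m

When a particle is accelerated through voltage V, it gains kinetic energy KE = qV.

The de Broglie wavelength is then λ = h/√(2mqV):

λ = h/√(2mqV)
λ = (6.626 × 10^-34 J·s) / √(2 × 6.64 × 10^-27 kg × 3.204 × 10^-19 C × 82255.0 V)
λ = 3.54 × 10^-14 m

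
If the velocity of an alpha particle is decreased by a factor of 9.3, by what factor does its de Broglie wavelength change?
The wavelength increases by a factor of 9.3.

From λ = h/(mv), the wavelength is inversely proportional to velocity:

λ ∝ 1/v

If v → v/9.3, then λ → 9.3λ

When velocity is decreased by a factor of 9.3, the wavelength increases by a factor of 9.3.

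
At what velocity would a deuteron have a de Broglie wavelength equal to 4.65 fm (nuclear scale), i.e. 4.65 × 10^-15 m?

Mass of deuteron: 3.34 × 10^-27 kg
4.27 × 10^7 m/s

From λ = h/(mv), solve for v:

v = h/(mλ)
v = (6.626 × 10^-34 J·s) / (3.34 × 10^-27 kg × 4.65 × 10^-15 m)
v = 4.27 × 10^7 m/s

Note: This velocity is 14.2% of the speed of light, so relativistic corrections would be needed for a more accurate calculation.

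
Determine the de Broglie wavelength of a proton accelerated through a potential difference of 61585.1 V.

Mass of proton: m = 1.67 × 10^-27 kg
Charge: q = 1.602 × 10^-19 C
1.15 × 10^-13 m

When a particle is accelerated through voltage V, it gains kinetic energy KE = qV.

The de Broglie wavelength is then λ = h/√(2mqV):

λ = h/√(2mqV)
λ = (6.626 × 10^-34 J·s) / √(2 × 1.67 × 10^-27 kg × 1.602 × 10^-19 C × 61585.1 V)
λ = 1.15 × 10^-13 m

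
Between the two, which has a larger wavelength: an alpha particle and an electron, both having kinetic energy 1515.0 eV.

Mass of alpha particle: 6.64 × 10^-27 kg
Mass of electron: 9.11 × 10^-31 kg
The electron has the longer wavelength.

Using λ = h/√(2mKE):

For alpha particle: λ₁ = h/√(2m₁KE) = 3.69 × 10^-13 m
For electron: λ₂ = h/√(2m₂KE) = 3.15 × 10^-11 m

Since λ ∝ 1/√m at constant kinetic energy, the lighter particle has the longer wavelength.

The electron has the longer de Broglie wavelength.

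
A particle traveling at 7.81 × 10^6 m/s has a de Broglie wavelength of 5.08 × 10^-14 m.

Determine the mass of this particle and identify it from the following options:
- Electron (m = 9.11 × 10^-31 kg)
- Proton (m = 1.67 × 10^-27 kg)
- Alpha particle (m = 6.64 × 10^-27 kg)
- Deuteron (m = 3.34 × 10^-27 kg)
The particle is a proton.

From λ = h/(mv), solve for mass:

m = h/(λv)
m = (6.626 × 10^-34 J·s) / (5.08 × 10^-14 m × 7.81 × 10^6 m/s)
m = 1.67 × 10^-27 kg

Comparing with the listed masses, this is closest to a proton.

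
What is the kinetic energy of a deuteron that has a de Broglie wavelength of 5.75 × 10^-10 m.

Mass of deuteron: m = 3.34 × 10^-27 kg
1.99 × 10^-22 J (or 1.24 × 10^-3 eV)

From λ = h/√(2mKE), we solve for KE:

λ² = h²/(2mKE)
KE = h²/(2mλ²)
KE = (6.626 × 10^-34 J·s)² / (2 × 3.34 × 10^-27 kg × (5.75 × 10^-10 m)²)
KE = 1.99 × 10^-22 J
KE = 1.24 × 10^-3 eV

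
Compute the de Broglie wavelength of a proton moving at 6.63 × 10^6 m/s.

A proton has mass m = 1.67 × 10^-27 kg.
5.98 × 10^-14 m

Using the de Broglie relation λ = h/(mv):

λ = h/(mv)
λ = (6.626 × 10^-34 J·s) / (1.67 × 10^-27 kg × 6.63 × 10^6 m/s)
λ = 5.98 × 10^-14 m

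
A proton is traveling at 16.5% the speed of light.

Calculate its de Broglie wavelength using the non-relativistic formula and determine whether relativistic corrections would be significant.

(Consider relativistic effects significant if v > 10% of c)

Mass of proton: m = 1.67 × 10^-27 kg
Yes, relativistic corrections are needed.

Using the non-relativistic de Broglie formula λ = h/(mv):

v = 16.5% × c = 4.947 × 10^7 m/s

λ = h/(mv)
λ = (6.626 × 10^-34 J·s) / (1.67 × 10^-27 kg × 4.947 × 10^7 m/s)
λ = 8.02 × 10^-15 m

Since v = 16.5% of c > 10% of c, relativistic corrections ARE significant and the actual wavelength would differ from this non-relativistic estimate.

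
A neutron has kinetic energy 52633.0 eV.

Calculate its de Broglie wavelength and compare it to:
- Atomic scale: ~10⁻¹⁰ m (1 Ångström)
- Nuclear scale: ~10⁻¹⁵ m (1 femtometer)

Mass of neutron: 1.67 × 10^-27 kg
λ = 1.25 × 10^-13 m, which is between nuclear and atomic scales.

Using λ = h/√(2mKE):

KE = 52633.0 eV = 8.433 × 10^-15 J

λ = h/√(2mKE)
λ = (6.626 × 10^-34 J·s) / √(2 × 1.67 × 10^-27 kg × 8.433 × 10^-15 J)
λ = 1.25 × 10^-13 m

Comparison:
- Atomic scale (10⁻¹⁰ m): λ is 0.0012× this size
- Nuclear scale (10⁻¹⁵ m): λ is 1.2e+02× this size

The wavelength is between nuclear and atomic scales.

This wavelength is appropriate for probing atomic structure but too large for nuclear physics experiments.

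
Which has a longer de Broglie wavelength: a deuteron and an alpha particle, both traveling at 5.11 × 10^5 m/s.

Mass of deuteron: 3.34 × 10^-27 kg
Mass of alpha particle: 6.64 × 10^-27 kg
The deuteron has the longer wavelength.

Using λ = h/(mv), since both particles have the same velocity, the wavelength depends only on mass.

For deuteron: λ₁ = h/(m₁v) = 3.88 × 10^-13 m
For alpha particle: λ₂ = h/(m₂v) = 1.95 × 10^-13 m

Since λ ∝ 1/m at constant velocity, the lighter particle has the longer wavelength.

The deuteron has the longer de Broglie wavelength.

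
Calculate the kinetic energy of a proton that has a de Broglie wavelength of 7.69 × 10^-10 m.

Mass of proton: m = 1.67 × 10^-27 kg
2.22 × 10^-22 J (or 1.39 × 10^-3 eV)

From λ = h/√(2mKE), we solve for KE:

λ² = h²/(2mKE)
KE = h²/(2mλ²)
KE = (6.626 × 10^-34 J·s)² / (2 × 1.67 × 10^-27 kg × (7.69 × 10^-10 m)²)
KE = 2.22 × 10^-22 J
KE = 1.39 × 10^-3 eV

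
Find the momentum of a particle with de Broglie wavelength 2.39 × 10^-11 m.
2.77 × 10^-23 kg·m/s

From the de Broglie relation λ = h/p, we solve for p:

p = h/λ
p = (6.626 × 10^-34 J·s) / (2.39 × 10^-11 m)
p = 2.77 × 10^-23 kg·m/s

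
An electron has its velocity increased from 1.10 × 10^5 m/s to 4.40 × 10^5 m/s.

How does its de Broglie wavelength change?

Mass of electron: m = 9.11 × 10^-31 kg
The wavelength decreases by a factor of 4.

Using λ = h/(mv):

Initial wavelength: λ₁ = h/(mv₁) = 6.61 × 10^-9 m
Final wavelength: λ₂ = h/(mv₂) = 1.65 × 10^-9 m

Since λ ∝ 1/v, when velocity increases by a factor of 4, the wavelength decreases by a factor of 4.

λ₂/λ₁ = v₁/v₂ = 1/4

The wavelength decreases by a factor of 4.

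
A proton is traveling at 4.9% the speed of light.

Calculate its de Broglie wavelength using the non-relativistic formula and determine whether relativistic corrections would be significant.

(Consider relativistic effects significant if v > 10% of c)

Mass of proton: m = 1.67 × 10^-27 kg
No, relativistic corrections are not needed.

Using the non-relativistic de Broglie formula λ = h/(mv):

v = 4.9% × c = 1.469 × 10^7 m/s

λ = h/(mv)
λ = (6.626 × 10^-34 J·s) / (1.67 × 10^-27 kg × 1.469 × 10^7 m/s)
λ = 2.70 × 10^-14 m

Since v = 4.9% of c < 10% of c, relativistic corrections are NOT significant and this non-relativistic result is a good approximation.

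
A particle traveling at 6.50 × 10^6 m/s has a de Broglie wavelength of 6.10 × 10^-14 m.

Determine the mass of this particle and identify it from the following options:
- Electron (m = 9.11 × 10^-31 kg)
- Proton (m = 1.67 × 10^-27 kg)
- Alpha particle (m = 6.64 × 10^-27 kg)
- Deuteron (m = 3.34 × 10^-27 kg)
The particle is a proton.

From λ = h/(mv), solve for mass:

m = h/(λv)
m = (6.626 × 10^-34 J·s) / (6.10 × 10^-14 m × 6.50 × 10^6 m/s)
m = 1.67 × 10^-27 kg

Comparing with the listed masses, this is closest to a proton.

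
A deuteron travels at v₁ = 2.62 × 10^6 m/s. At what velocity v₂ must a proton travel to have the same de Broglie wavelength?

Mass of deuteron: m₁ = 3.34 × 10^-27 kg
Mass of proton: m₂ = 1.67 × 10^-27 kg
v₂ = 5.24 × 10^6 m/s

For equal de Broglie wavelengths: λ₁ = λ₂

h/(m₁v₁) = h/(m₂v₂)
m₁v₁ = m₂v₂
v₂ = v₁ · (m₁/m₂)

v₂ = 2.62 × 10^6 m/s × (3.34 × 10^-27 kg / 1.67 × 10^-27 kg)
v₂ = 5.24 × 10^6 m/s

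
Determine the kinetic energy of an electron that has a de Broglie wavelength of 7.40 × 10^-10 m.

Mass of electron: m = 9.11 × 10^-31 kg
4.40 × 10^-19 J (or 2.75 eV)

From λ = h/√(2mKE), we solve for KE:

λ² = h²/(2mKE)
KE = h²/(2mλ²)
KE = (6.626 × 10^-34 J·s)² / (2 × 9.11 × 10^-31 kg × (7.40 × 10^-10 m)²)
KE = 4.40 × 10^-19 J
KE = 2.75 eV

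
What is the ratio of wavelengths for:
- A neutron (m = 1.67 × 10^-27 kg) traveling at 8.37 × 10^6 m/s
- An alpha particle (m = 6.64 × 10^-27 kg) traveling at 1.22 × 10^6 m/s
λ₁/λ₂ = 0.580

Using λ = h/(mv):

λ₁ = h/(m₁v₁) = 4.74 × 10^-14 m
λ₂ = h/(m₂v₂) = 8.18 × 10^-14 m

Ratio λ₁/λ₂ = (m₂v₂)/(m₁v₁)
         = (6.64 × 10^-27 kg × 1.22 × 10^6 m/s) / (1.67 × 10^-27 kg × 8.37 × 10^6 m/s)
         = 0.580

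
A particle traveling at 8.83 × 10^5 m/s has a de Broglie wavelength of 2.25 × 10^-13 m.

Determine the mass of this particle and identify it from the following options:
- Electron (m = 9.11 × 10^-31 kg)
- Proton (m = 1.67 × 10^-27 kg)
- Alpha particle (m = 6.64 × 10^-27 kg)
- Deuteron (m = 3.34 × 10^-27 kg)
The particle is a deuteron.

From λ = h/(mv), solve for mass:

m = h/(λv)
m = (6.626 × 10^-34 J·s) / (2.25 × 10^-13 m × 8.83 × 10^5 m/s)
m = 3.34 × 10^-27 kg

Comparing with the listed masses, this is closest to a deuteron.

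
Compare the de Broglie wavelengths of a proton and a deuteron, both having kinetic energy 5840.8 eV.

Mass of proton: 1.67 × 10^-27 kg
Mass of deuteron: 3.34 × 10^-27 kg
The proton has the longer wavelength.

Using λ = h/√(2mKE):

For proton: λ₁ = h/√(2m₁KE) = 3.75 × 10^-13 m
For deuteron: λ₂ = h/√(2m₂KE) = 2.65 × 10^-13 m

Since λ ∝ 1/√m at constant kinetic energy, the lighter particle has the longer wavelength.

The proton has the longer de Broglie wavelength.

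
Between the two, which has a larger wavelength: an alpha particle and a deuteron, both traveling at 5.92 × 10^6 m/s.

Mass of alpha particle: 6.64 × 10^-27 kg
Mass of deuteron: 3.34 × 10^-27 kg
The deuteron has the longer wavelength.

Using λ = h/(mv), since both particles have the same velocity, the wavelength depends only on mass.

For alpha particle: λ₁ = h/(m₁v) = 1.69 × 10^-14 m
For deuteron: λ₂ = h/(m₂v) = 3.35 × 10^-14 m

Since λ ∝ 1/m at constant velocity, the lighter particle has the longer wavelength.

The deuteron has the longer de Broglie wavelength.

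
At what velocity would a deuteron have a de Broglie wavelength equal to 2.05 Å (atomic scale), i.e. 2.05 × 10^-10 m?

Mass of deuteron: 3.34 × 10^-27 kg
9.68 × 10^2 m/s

From λ = h/(mv), solve for v:

v = h/(mλ)
v = (6.626 × 10^-34 J·s) / (3.34 × 10^-27 kg × 2.05 × 10^-10 m)
v = 9.68 × 10^2 m/s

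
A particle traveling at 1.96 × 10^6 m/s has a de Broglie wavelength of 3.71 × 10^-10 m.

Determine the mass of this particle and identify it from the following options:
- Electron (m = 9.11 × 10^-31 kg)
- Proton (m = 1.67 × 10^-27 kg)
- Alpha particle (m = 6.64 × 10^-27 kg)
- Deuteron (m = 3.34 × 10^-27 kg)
The particle is an electron.

From λ = h/(mv), solve for mass:

m = h/(λv)
m = (6.626 × 10^-34 J·s) / (3.71 × 10^-10 m × 1.96 × 10^6 m/s)
m = 9.11 × 10^-31 kg

Comparing with the listed masses, this is closest to an electron.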